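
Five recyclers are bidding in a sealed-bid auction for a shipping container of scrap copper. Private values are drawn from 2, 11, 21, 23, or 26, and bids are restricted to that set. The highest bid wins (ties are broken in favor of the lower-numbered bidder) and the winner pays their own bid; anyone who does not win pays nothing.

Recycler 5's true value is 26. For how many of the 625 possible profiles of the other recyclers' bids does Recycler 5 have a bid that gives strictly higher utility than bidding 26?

Others bid (2, 2, 2, 2): truth gives 0; bid 11 gives 15 > 0. Violating.
Others bid (2, 2, 2, 11): truth gives 0; bid 21 gives 5 > 0. Violating.
Others bid (2, 2, 2, 21): truth gives 0; bid 23 gives 3 > 0. Violating.
Others bid (2, 2, 11, 2): truth gives 0; bid 21 gives 5 > 0. Violating.
Others bid (2, 2, 2, 23): truth gives 0; no alternative beats it.
Others bid (2, 2, 2, 26): truth gives 0; no alternative beats it.
(Checking all 625 profiles: 81 have a profitable deviation, 544 do not.)

81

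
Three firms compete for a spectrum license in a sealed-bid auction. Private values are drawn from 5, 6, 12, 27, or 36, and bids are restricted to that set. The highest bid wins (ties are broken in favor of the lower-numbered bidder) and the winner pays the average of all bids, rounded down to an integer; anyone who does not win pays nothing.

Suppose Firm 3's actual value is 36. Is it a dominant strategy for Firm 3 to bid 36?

No

Consider the case where Firm 1 bids 5 and Firm 2 bids 5.
Truthful bid 36: wins, pays 15, utility 36 - 15 = 21.
Bid 6 instead: wins, pays 5, utility 36 - 5 = 31.
Since 31 > 21, bidding 6 is strictly better here, so truthful bidding is not dominant.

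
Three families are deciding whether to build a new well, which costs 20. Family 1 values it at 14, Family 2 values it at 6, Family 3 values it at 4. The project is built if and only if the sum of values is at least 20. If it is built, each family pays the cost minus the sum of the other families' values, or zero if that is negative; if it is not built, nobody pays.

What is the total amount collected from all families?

Total value 24 ≥ cost 20, so it is built.
Family 1: others sum to 10; max(0, 20 - 10) = 10.
Family 2: others sum to 18; max(0, 20 - 18) = 2.
Family 3: others sum to 20; max(0, 20 - 20) = 0.
Total collected = 10 + 2 + 0 = 12.

12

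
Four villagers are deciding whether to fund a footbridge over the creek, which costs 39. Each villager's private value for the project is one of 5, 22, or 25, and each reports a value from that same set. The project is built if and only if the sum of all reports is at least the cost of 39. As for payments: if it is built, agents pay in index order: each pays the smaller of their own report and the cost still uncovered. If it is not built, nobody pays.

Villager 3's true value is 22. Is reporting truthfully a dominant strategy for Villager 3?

Consider the case where Villager 1 reports 5, Villager 2 reports 5 and Villager 4 reports 25.
Truthful report 22: project built, pays 22, utility 22 - 22 = 0.
Report 5 instead: project built, pays 5, utility 22 - 5 = 17.
Since 17 > 0, reporting 5 is strictly better here, so truthful reporting is not dominant.

No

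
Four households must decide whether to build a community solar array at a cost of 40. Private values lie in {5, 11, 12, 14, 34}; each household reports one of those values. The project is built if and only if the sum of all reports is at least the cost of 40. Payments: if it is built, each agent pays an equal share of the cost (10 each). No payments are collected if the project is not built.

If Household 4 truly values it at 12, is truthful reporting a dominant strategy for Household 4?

Consider the case where Household 1 reports 5, Household 2 reports 5 and Household 3 reports 5.
Truthful report 12: project not built, utility 0.
Report 34 instead: project built, pays 10, utility 12 - 10 = 2.
Since 2 > 0, reporting 34 is strictly better here, so truthful reporting is not dominant.

No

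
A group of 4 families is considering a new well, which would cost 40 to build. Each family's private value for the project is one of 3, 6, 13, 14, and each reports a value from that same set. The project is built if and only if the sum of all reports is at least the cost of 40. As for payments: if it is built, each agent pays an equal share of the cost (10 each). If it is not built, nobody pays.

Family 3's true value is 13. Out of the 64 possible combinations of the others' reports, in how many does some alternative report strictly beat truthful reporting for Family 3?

Others report (6, 6, 14): truth gives 0; report 14 gives 3 > 0. Violating.
Others report (6, 14, 6): truth gives 0; report 14 gives 3 > 0. Violating.
Others report (14, 6, 6): truth gives 0; report 14 gives 3 > 0. Violating.
Others report (3, 3, 3): truth gives 0; no alternative beats it.
Others report (3, 3, 6): truth gives 0; no alternative beats it.
(Checking all 64 profiles: 3 have a profitable deviation, 61 do not.)

3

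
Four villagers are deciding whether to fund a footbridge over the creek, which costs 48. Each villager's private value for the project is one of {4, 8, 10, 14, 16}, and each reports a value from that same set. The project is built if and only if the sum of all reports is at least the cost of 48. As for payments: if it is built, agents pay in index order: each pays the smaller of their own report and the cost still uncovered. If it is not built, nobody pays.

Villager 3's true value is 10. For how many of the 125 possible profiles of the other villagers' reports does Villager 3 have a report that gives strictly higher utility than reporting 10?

Others report (8, 16, 16): truth gives 0; report 8 gives 2 > 0. Violating.
Others report (10, 14, 16): truth gives 0; report 8 gives 2 > 0. Violating.
Others report (10, 16, 14): truth gives 0; report 8 gives 2 > 0. Violating.
Others report (10, 16, 16): truth gives 0; report 8 gives 2 > 0. Violating.
Others report (4, 4, 4): truth gives 0; no alternative beats it.
Others report (4, 4, 8): truth gives 0; no alternative beats it.
(Checking all 125 profiles: 20 have a profitable deviation, 105 do not.)

20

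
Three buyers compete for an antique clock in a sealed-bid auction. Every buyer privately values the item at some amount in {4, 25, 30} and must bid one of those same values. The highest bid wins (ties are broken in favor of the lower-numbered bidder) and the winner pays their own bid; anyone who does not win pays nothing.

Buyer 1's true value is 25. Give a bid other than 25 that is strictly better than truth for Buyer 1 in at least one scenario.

Suppose Buyer 2 bids 4 and Buyer 3 bids 4.
Bid 25: wins, pays 25, utility 25 - 25 = 0.
Bid 4: wins, pays 4, utility 25 - 4 = 21.
So bidding 4 beats truth here (21 > 0).

4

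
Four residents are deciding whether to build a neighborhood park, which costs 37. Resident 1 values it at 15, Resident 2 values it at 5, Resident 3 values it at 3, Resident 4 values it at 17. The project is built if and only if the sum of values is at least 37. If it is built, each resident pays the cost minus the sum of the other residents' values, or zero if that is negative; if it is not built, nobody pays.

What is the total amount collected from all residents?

28

Total value 40 ≥ cost 37, so it is built.
Resident 1: others sum to 25; max(0, 37 - 25) = 12.
Resident 2: others sum to 35; max(0, 37 - 35) = 2.
Resident 3: others sum to 37; max(0, 37 - 37) = 0.
Resident 4: others sum to 23; max(0, 37 - 23) = 14.
Total collected = 12 + 2 + 0 + 14 = 28.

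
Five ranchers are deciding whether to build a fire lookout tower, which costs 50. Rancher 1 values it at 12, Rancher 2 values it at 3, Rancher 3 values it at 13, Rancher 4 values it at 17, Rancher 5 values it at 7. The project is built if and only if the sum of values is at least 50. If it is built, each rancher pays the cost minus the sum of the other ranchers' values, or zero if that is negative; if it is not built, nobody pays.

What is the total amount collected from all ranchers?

Total value 52 ≥ cost 50, so it is built.
Rancher 1: others sum to 40; max(0, 50 - 40) = 10.
Rancher 2: others sum to 49; max(0, 50 - 49) = 1.
Rancher 3: others sum to 39; max(0, 50 - 39) = 11.
Rancher 4: others sum to 35; max(0, 50 - 35) = 15.
Rancher 5: others sum to 45; max(0, 50 - 45) = 5.
Total collected = 10 + 1 + 11 + 15 + 5 = 42.

42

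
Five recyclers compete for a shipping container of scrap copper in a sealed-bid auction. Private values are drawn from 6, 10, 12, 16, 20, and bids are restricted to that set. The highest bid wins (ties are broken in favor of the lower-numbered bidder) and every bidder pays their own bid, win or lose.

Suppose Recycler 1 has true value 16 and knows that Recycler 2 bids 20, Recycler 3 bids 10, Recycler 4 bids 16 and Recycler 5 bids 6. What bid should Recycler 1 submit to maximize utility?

Bid 6: loses but pays 6, utility -6.
Bid 10: loses but pays 10, utility -10.
Bid 12: loses but pays 12, utility -12.
Bid 16: loses but pays 16, utility -16.
Bid 20: wins, pays 20, utility 16 - 20 = -4.
The best choice is 20 with utility -4.

20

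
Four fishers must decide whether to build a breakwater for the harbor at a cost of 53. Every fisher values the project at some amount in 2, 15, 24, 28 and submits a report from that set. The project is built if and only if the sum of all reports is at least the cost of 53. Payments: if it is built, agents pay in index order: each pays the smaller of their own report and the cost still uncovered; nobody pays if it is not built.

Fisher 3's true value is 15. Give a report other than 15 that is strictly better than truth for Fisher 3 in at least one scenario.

2

Suppose Fisher 1 reports 2, Fisher 2 reports 24 and Fisher 4 reports 28.
Report 15: project built, pays 15, utility 15 - 15 = 0.
Report 2: project built, pays 2, utility 15 - 2 = 13.
So reporting 2 beats truth here (13 > 0).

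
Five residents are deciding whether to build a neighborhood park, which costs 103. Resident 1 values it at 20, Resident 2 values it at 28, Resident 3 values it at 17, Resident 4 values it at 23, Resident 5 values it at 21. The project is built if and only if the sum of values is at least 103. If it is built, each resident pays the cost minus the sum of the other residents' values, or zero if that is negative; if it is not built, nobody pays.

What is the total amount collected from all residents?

79

Total value 109 ≥ cost 103, so it is built.
Resident 1: others sum to 89; max(0, 103 - 89) = 14.
Resident 2: others sum to 81; max(0, 103 - 81) = 22.
Resident 3: others sum to 92; max(0, 103 - 92) = 11.
Resident 4: others sum to 86; max(0, 103 - 86) = 17.
Resident 5: others sum to 88; max(0, 103 - 88) = 15.
Total collected = 14 + 22 + 11 + 17 + 15 = 79.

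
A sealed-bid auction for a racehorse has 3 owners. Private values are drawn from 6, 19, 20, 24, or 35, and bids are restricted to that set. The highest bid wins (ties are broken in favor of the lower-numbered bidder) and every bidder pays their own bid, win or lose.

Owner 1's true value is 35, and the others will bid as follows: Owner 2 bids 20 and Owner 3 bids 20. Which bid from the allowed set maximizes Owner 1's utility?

20

Bid 6: loses but pays 6, utility -6.
Bid 19: loses but pays 19, utility -19.
Bid 20: wins, pays 20, utility 35 - 20 = 15.
Bid 24: wins, pays 24, utility 35 - 24 = 11.
Bid 35: wins, pays 35, utility 35 - 35 = 0.
The best choice is 20 with utility 15.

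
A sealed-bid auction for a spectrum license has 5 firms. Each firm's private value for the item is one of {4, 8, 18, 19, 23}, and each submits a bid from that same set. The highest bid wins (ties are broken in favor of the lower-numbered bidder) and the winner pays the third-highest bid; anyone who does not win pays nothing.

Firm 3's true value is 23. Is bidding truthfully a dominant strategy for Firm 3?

Yes

Check each profile of the others' bids and compare truth against every alternative bid.
Others bid (4, 4, 4, 23): truth gives 19, best alternative gives 0.
Others bid (4, 4, 23, 4): truth gives 19, best alternative gives 0.
Others bid (4, 19, 4, 4): truth gives 19, best alternative gives 0.
Others bid (19, 4, 4, 4): truth gives 19, best alternative gives 0.
Others bid (4, 4, 8, 23): truth gives 15, best alternative gives 0.
Others bid (4, 4, 23, 8): truth gives 15, best alternative gives 0.
(Remaining 619 profiles checked similarly; truth is weakly best in each.)
In every case the truthful bid is at least as good as any alternative, so it is a dominant strategy.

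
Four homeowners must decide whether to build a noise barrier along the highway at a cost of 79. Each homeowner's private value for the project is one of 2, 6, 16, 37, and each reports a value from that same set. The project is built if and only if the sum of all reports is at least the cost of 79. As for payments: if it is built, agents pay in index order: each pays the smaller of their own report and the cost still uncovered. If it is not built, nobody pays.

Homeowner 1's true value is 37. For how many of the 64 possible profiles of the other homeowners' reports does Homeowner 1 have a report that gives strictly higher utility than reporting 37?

13

Others report (2, 37, 37): truth gives 0; report 6 gives 31 > 0. Violating.
Others report (6, 37, 37): truth gives 0; report 2 gives 35 > 0. Violating.
Others report (16, 16, 37): truth gives 0; report 16 gives 21 > 0. Violating.
Others report (16, 37, 16): truth gives 0; report 16 gives 21 > 0. Violating.
Others report (2, 2, 2): truth gives 0; no alternative beats it.
Others report (2, 2, 6): truth gives 0; no alternative beats it.
(Checking all 64 profiles: 13 have a profitable deviation, 51 do not.)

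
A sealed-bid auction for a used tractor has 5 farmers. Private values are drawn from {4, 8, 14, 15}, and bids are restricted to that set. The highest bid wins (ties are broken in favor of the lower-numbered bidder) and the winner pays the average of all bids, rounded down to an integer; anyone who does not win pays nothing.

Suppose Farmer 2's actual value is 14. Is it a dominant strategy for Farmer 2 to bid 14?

Consider the case where Farmer 1 bids 4, Farmer 3 bids 4, Farmer 4 bids 4 and Farmer 5 bids 4.
Truthful bid 14: wins, pays 6, utility 14 - 6 = 8.
Bid 8 instead: wins, pays 4, utility 14 - 4 = 10.
Since 10 > 8, bidding 8 is strictly better here, so truthful bidding is not dominant.

No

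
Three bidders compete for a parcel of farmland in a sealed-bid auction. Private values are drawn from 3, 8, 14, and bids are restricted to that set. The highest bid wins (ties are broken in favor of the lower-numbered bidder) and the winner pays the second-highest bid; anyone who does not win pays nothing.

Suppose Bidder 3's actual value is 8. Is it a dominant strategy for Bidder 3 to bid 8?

Yes

Check each profile of the others' bids and compare truth against every alternative bid.
Others bid (3, 3): truth gives 5, best alternative gives 5.
Others bid (3, 8): truth gives 0, best alternative gives 0.
Others bid (3, 14): truth gives 0, best alternative gives 0.
Others bid (8, 3): truth gives 0, best alternative gives 0.
Others bid (8, 8): truth gives 0, best alternative gives 0.
Others bid (8, 14): truth gives 0, best alternative gives 0.
(Remaining 3 profiles checked similarly; truth is weakly best in each.)
In every case the truthful bid is at least as good as any alternative, so it is a dominant strategy.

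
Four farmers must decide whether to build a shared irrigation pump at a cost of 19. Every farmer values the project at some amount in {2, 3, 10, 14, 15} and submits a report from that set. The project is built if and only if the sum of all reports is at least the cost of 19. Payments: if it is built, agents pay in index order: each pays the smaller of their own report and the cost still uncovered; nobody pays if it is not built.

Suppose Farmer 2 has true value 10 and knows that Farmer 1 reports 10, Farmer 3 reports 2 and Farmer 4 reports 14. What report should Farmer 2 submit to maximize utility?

Report 2: project built, pays 2, utility 10 - 2 = 8.
Report 3: project built, pays 3, utility 10 - 3 = 7.
Report 10: project built, pays 9, utility 10 - 9 = 1.
Report 14: project built, pays 9, utility 10 - 9 = 1.
Report 15: project built, pays 9, utility 10 - 9 = 1.
The best choice is 2 with utility 8.

2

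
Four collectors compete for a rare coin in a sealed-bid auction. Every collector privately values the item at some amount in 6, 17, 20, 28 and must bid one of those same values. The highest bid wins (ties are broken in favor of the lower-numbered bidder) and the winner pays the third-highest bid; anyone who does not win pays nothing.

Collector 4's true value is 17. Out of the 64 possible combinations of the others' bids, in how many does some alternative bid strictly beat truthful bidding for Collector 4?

Others bid (6, 6, 17): truth gives 0; bid 20 gives 11 > 0. Violating.
Others bid (6, 6, 20): truth gives 0; bid 28 gives 11 > 0. Violating.
Others bid (6, 17, 6): truth gives 0; bid 20 gives 11 > 0. Violating.
Others bid (6, 20, 6): truth gives 0; bid 28 gives 11 > 0. Violating.
Others bid (6, 6, 6): truth gives 11; no alternative beats it.
Others bid (6, 6, 28): truth gives 0; no alternative beats it.
(Checking all 64 profiles: 6 have a profitable deviation, 58 do not.)

6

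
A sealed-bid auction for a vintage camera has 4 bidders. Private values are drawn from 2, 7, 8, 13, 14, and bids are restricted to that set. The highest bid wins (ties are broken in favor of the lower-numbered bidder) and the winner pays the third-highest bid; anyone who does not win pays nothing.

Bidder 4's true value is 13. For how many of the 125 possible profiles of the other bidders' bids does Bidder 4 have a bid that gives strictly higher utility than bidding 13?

Others bid (2, 2, 13): truth gives 0; bid 14 gives 11 > 0. Violating.
Others bid (2, 7, 13): truth gives 0; bid 14 gives 6 > 0. Violating.
Others bid (2, 8, 13): truth gives 0; bid 14 gives 5 > 0. Violating.
Others bid (2, 13, 2): truth gives 0; bid 14 gives 11 > 0. Violating.
Others bid (2, 2, 2): truth gives 11; no alternative beats it.
Others bid (2, 2, 7): truth gives 11; no alternative beats it.
(Checking all 125 profiles: 27 have a profitable deviation, 98 do not.)

27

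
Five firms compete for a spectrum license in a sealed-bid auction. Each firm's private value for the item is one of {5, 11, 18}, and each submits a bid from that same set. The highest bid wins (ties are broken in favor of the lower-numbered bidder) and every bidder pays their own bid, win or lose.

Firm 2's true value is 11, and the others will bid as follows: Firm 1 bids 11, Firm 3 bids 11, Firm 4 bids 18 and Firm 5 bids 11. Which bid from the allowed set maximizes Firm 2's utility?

5

Bid 5: loses but pays 5, utility -5.
Bid 11: loses but pays 11, utility -11.
Bid 18: wins, pays 18, utility 11 - 18 = -7.
The best choice is 5 with utility -5.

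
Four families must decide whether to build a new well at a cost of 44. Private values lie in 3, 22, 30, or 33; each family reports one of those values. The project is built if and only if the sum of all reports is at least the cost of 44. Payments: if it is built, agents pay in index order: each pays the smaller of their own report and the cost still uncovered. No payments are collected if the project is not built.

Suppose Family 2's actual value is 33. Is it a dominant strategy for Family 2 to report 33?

No

Consider the case where Family 1 reports 3, Family 3 reports 3 and Family 4 reports 22.
Truthful report 33: project built, pays 33, utility 33 - 33 = 0.
Report 22 instead: project built, pays 22, utility 33 - 22 = 11.
Since 11 > 0, reporting 22 is strictly better here, so truthful reporting is not dominant.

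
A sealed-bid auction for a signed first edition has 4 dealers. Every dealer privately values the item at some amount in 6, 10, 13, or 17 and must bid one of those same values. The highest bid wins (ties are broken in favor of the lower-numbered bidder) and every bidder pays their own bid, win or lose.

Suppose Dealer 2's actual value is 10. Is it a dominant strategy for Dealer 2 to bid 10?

Consider the case where Dealer 1 bids 6, Dealer 3 bids 6 and Dealer 4 bids 13.
Truthful bid 10: loses but pays 10, utility -10.
Bid 6 instead: loses but pays 6, utility -6.
Since -6 > -10, bidding 6 is strictly better here, so truthful bidding is not dominant.

No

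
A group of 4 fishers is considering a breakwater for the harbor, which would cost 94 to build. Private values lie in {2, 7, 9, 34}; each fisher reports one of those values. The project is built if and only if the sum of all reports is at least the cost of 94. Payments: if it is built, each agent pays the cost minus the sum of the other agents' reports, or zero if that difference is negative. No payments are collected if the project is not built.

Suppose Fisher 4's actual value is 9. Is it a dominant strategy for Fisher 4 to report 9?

Yes

Check each profile of the others' reports and compare truth against every alternative report.
Others report (34, 34, 34): truth gives 9, best alternative gives 9.
Others report (2, 2, 2): truth gives 0, best alternative gives 0.
Others report (2, 2, 7): truth gives 0, best alternative gives 0.
Others report (2, 2, 9): truth gives 0, best alternative gives 0.
Others report (2, 2, 34): truth gives 0, best alternative gives 0.
Others report (2, 7, 2): truth gives 0, best alternative gives 0.
(Remaining 58 profiles checked similarly; truth is weakly best in each.)
In every case the truthful report is at least as good as any alternative, so it is a dominant strategy.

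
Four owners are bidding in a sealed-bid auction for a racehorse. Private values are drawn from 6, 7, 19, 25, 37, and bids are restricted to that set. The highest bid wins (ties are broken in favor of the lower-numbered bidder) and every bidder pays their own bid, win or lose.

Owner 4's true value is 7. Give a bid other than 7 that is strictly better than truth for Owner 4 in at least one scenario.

Suppose Owner 1 bids 6, Owner 2 bids 6 and Owner 3 bids 7.
Bid 7: loses but pays 7, utility -7.
Bid 6: loses but pays 6, utility -6.
So bidding 6 beats truth here (-6 > -7).

6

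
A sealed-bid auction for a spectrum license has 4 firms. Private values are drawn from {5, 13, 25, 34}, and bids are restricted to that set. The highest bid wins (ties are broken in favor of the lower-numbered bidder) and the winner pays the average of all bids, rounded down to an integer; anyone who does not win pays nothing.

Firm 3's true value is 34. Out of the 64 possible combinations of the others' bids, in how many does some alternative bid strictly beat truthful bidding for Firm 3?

Others bid (5, 5, 5): truth gives 22; bid 13 gives 27 > 22. Violating.
Others bid (5, 5, 13): truth gives 20; bid 13 gives 25 > 20. Violating.
Others bid (5, 5, 25): truth gives 17; bid 25 gives 19 > 17. Violating.
Others bid (5, 13, 5): truth gives 20; bid 25 gives 22 > 20. Violating.
Others bid (5, 5, 34): truth gives 15; no alternative beats it.
Others bid (5, 13, 34): truth gives 13; no alternative beats it.
(Checking all 64 profiles: 12 have a profitable deviation, 52 do not.)

12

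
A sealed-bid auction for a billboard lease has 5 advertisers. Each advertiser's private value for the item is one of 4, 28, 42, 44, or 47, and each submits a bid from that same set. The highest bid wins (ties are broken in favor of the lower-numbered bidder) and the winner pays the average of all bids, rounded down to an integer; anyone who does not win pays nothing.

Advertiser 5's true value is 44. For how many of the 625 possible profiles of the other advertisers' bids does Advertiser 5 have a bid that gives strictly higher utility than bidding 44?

Others bid (4, 4, 4, 4): truth gives 32; bid 28 gives 36 > 32. Violating.
Others bid (4, 4, 4, 44): truth gives 0; bid 47 gives 24 > 0. Violating.
Others bid (4, 4, 28, 44): truth gives 0; bid 47 gives 19 > 0. Violating.
Others bid (4, 4, 42, 44): truth gives 0; bid 47 gives 16 > 0. Violating.
Others bid (4, 4, 4, 28): truth gives 28; no alternative beats it.
Others bid (4, 4, 4, 42): truth gives 25; no alternative beats it.
(Checking all 625 profiles: 172 have a profitable deviation, 453 do not.)

172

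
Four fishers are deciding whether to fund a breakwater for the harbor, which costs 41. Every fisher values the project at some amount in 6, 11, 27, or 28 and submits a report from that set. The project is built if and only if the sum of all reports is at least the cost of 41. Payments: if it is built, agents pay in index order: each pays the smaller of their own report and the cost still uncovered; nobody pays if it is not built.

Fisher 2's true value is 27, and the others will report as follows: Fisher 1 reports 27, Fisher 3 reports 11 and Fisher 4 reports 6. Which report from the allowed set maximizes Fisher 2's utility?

6

Report 6: project built, pays 6, utility 27 - 6 = 21.
Report 11: project built, pays 11, utility 27 - 11 = 16.
Report 27: project built, pays 14, utility 27 - 14 = 13.
Report 28: project built, pays 14, utility 27 - 14 = 13.
The best choice is 6 with utility 21.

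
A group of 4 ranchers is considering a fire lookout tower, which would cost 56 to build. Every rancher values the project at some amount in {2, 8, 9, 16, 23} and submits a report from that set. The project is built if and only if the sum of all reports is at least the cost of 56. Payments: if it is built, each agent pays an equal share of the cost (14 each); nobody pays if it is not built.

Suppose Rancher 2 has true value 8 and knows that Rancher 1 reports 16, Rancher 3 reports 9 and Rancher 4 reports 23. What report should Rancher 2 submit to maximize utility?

Report 2: project not built, utility 0.
Report 8: project built, pays 14, utility 8 - 14 = -6.
Report 9: project built, pays 14, utility 8 - 14 = -6.
Report 16: project built, pays 14, utility 8 - 14 = -6.
Report 23: project built, pays 14, utility 8 - 14 = -6.
The best choice is 2 with utility 0.

2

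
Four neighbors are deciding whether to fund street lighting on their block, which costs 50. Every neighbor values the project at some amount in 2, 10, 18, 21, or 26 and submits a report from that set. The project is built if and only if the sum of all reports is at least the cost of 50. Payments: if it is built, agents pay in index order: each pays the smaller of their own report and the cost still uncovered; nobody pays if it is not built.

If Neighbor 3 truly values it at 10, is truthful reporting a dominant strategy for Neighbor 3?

No

Consider the case where Neighbor 1 reports 2, Neighbor 2 reports 21 and Neighbor 4 reports 26.
Truthful report 10: project built, pays 10, utility 10 - 10 = 0.
Report 2 instead: project built, pays 2, utility 10 - 2 = 8.
Since 8 > 0, reporting 2 is strictly better here, so truthful reporting is not dominant.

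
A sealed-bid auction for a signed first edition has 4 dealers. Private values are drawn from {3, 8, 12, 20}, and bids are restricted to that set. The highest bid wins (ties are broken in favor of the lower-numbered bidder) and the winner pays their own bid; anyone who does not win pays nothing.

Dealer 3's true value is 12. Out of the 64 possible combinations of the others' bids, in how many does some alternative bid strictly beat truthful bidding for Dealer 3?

2

Others bid (3, 3, 3): truth gives 0; bid 8 gives 4 > 0. Violating.
Others bid (3, 3, 8): truth gives 0; bid 8 gives 4 > 0. Violating.
Others bid (3, 3, 12): truth gives 0; no alternative beats it.
Others bid (3, 3, 20): truth gives 0; no alternative beats it.
(Checking all 64 profiles: 2 have a profitable deviation, 62 do not.)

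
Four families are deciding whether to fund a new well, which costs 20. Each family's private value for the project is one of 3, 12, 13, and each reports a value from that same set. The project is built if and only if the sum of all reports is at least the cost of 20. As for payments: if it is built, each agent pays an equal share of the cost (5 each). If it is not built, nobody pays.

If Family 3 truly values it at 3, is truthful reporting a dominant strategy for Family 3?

Check each profile of the others' reports and compare truth against every alternative report.
Others report (3, 3, 3): truth gives 0, best alternative gives -2.
Others report (3, 3, 12): truth gives -2, best alternative gives -2.
Others report (3, 3, 13): truth gives -2, best alternative gives -2.
Others report (3, 12, 3): truth gives -2, best alternative gives -2.
Others report (3, 12, 12): truth gives -2, best alternative gives -2.
Others report (3, 12, 13): truth gives -2, best alternative gives -2.
(Remaining 21 profiles checked similarly; truth is weakly best in each.)
In every case the truthful report is at least as good as any alternative, so it is a dominant strategy.

Yes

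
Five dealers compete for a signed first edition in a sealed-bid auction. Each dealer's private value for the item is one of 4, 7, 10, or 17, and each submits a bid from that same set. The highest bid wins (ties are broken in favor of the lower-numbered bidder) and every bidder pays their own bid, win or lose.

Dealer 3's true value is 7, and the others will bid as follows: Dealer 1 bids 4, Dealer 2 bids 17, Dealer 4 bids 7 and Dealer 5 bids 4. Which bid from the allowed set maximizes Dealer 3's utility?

4

Bid 4: loses but pays 4, utility -4.
Bid 7: loses but pays 7, utility -7.
Bid 10: loses but pays 10, utility -10.
Bid 17: loses but pays 17, utility -17.
The best choice is 4 with utility -4.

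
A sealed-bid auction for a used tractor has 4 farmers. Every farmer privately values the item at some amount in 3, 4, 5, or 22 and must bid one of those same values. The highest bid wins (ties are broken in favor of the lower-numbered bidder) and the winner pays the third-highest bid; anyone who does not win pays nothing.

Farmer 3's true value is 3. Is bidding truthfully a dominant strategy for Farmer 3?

Check each profile of the others' bids and compare truth against every alternative bid.
Others bid (3, 3, 3): truth gives 0, best alternative gives 0.
Others bid (3, 3, 4): truth gives 0, best alternative gives 0.
Others bid (3, 3, 5): truth gives 0, best alternative gives 0.
Others bid (3, 3, 22): truth gives 0, best alternative gives 0.
Others bid (3, 4, 3): truth gives 0, best alternative gives 0.
Others bid (3, 4, 4): truth gives 0, best alternative gives 0.
(Remaining 58 profiles checked similarly; truth is weakly best in each.)
In every case the truthful bid is at least as good as any alternative, so it is a dominant strategy.

Yes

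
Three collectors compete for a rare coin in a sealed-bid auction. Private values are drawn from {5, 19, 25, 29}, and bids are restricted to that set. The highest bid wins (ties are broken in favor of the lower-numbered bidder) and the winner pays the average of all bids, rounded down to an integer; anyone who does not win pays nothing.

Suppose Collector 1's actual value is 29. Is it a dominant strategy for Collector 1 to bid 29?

Consider the case where Collector 2 bids 5 and Collector 3 bids 5.
Truthful bid 29: wins, pays 13, utility 29 - 13 = 16.
Bid 5 instead: wins, pays 5, utility 29 - 5 = 24.
Since 24 > 16, bidding 5 is strictly better here, so truthful bidding is not dominant.

No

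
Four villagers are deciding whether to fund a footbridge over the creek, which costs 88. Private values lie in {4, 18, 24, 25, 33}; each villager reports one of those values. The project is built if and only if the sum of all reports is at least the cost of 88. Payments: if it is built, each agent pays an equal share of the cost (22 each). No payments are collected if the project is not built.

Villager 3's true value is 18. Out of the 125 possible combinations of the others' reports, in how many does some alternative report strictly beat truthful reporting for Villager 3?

35

Others report (4, 33, 33): truth gives -4; report 4 gives 0 > -4. Violating.
Others report (18, 24, 33): truth gives -4; report 4 gives 0 > -4. Violating.
Others report (18, 25, 33): truth gives -4; report 4 gives 0 > -4. Violating.
Others report (18, 33, 24): truth gives -4; report 4 gives 0 > -4. Violating.
Others report (4, 4, 4): truth gives 0; no alternative beats it.
Others report (4, 4, 18): truth gives 0; no alternative beats it.
(Checking all 125 profiles: 35 have a profitable deviation, 90 do not.)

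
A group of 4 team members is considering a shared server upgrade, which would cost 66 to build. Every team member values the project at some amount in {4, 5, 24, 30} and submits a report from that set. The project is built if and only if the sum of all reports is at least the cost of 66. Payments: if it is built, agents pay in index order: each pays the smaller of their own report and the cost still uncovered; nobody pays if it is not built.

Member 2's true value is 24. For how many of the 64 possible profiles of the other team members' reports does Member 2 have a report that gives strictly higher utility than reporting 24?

Others report (4, 30, 30): truth gives 0; report 4 gives 20 > 0. Violating.
Others report (5, 30, 30): truth gives 0; report 4 gives 20 > 0. Violating.
Others report (24, 24, 24): truth gives 0; report 4 gives 20 > 0. Violating.
Others report (24, 24, 30): truth gives 0; report 4 gives 20 > 0. Violating.
Others report (4, 4, 4): truth gives 0; no alternative beats it.
Others report (4, 4, 5): truth gives 0; no alternative beats it.
(Checking all 64 profiles: 14 have a profitable deviation, 50 do not.)

14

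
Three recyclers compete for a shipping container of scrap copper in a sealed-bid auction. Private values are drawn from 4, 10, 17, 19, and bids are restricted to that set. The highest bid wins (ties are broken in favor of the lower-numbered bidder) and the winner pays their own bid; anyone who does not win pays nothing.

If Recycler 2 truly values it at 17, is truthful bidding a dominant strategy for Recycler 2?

Consider the case where Recycler 1 bids 4 and Recycler 3 bids 4.
Truthful bid 17: wins, pays 17, utility 17 - 17 = 0.
Bid 10 instead: wins, pays 10, utility 17 - 10 = 7.
Since 7 > 0, bidding 10 is strictly better here, so truthful bidding is not dominant.

No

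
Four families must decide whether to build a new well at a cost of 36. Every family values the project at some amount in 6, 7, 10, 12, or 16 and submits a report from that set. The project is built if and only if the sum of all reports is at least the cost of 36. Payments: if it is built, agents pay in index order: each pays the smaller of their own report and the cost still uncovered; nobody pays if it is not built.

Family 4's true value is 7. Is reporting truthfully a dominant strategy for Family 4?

Yes

Check each profile of the others' reports and compare truth against every alternative report.
Others report (6, 16, 16): truth gives 7, best alternative gives 7.
Others report (7, 16, 16): truth gives 7, best alternative gives 7.
Others report (10, 10, 16): truth gives 7, best alternative gives 7.
Others report (10, 12, 16): truth gives 7, best alternative gives 7.
Others report (10, 16, 10): truth gives 7, best alternative gives 7.
Others report (10, 16, 12): truth gives 7, best alternative gives 7.
(Remaining 119 profiles checked similarly; truth is weakly best in each.)
In every case the truthful report is at least as good as any alternative, so it is a dominant strategy.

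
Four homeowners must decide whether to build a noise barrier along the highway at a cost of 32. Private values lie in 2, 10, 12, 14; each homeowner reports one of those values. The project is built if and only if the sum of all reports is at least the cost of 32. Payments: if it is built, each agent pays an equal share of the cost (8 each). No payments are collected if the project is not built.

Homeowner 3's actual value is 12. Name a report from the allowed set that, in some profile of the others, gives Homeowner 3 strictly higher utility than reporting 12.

14

Suppose Homeowner 1 reports 2, Homeowner 2 reports 2 and Homeowner 4 reports 14.
Report 12: project not built, utility 0.
Report 14: project built, pays 8, utility 12 - 8 = 4.
So reporting 14 beats truth here (4 > 0).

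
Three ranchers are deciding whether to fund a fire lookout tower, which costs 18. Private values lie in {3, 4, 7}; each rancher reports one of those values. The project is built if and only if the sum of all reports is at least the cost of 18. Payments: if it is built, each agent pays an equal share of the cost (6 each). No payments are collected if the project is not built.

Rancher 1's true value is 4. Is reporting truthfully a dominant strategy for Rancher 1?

No

Consider the case where Rancher 2 reports 7 and Rancher 3 reports 7.
Truthful report 4: project built, pays 6, utility 4 - 6 = -2.
Report 3 instead: project not built, utility 0.
Since 0 > -2, reporting 3 is strictly better here, so truthful reporting is not dominant.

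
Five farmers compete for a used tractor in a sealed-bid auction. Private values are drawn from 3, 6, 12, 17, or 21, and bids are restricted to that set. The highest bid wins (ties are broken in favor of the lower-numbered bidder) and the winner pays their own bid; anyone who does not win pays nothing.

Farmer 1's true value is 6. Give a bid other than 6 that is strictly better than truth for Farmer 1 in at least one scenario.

3

Suppose Farmer 2 bids 3, Farmer 3 bids 3, Farmer 4 bids 3 and Farmer 5 bids 3.
Bid 6: wins, pays 6, utility 6 - 6 = 0.
Bid 3: wins, pays 3, utility 6 - 3 = 3.
So bidding 3 beats truth here (3 > 0).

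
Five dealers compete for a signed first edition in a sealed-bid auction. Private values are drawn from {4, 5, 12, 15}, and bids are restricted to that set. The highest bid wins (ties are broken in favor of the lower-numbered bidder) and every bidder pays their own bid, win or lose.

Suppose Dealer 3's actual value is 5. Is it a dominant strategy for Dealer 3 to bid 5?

Consider the case where Dealer 1 bids 4, Dealer 2 bids 4, Dealer 4 bids 4 and Dealer 5 bids 12.
Truthful bid 5: loses but pays 5, utility -5.
Bid 4 instead: loses but pays 4, utility -4.
Since -4 > -5, bidding 4 is strictly better here, so truthful bidding is not dominant.

No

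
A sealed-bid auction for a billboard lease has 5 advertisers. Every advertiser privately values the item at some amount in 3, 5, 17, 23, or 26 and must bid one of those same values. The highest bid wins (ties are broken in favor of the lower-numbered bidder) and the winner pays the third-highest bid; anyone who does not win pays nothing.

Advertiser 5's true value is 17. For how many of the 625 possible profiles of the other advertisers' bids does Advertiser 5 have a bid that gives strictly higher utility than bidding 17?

64

Others bid (3, 3, 3, 17): truth gives 0; bid 23 gives 14 > 0. Violating.
Others bid (3, 3, 3, 23): truth gives 0; bid 26 gives 14 > 0. Violating.
Others bid (3, 3, 5, 17): truth gives 0; bid 23 gives 12 > 0. Violating.
Others bid (3, 3, 5, 23): truth gives 0; bid 26 gives 12 > 0. Violating.
Others bid (3, 3, 3, 3): truth gives 14; no alternative beats it.
Others bid (3, 3, 3, 5): truth gives 14; no alternative beats it.
(Checking all 625 profiles: 64 have a profitable deviation, 561 do not.)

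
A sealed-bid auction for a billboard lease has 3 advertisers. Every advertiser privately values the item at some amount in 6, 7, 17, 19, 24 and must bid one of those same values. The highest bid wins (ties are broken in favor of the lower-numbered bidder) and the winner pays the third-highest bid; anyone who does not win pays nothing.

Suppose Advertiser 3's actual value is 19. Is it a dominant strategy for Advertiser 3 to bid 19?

No

Consider the case where Advertiser 1 bids 6 and Advertiser 2 bids 19.
Truthful bid 19: loses, pays 0, utility 0.
Bid 24 instead: wins, pays 6, utility 19 - 6 = 13.
Since 13 > 0, bidding 24 is strictly better here, so truthful bidding is not dominant.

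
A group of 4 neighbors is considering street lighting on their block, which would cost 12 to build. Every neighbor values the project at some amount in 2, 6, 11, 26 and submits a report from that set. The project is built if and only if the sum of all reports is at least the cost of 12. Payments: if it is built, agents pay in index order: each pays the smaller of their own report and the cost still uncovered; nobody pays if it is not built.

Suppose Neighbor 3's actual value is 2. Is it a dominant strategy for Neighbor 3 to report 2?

Yes

Check each profile of the others' reports and compare truth against every alternative report.
Others report (2, 2, 2): truth gives 0, best alternative gives -4.
Others report (2, 2, 6): truth gives 0, best alternative gives -4.
Others report (2, 2, 11): truth gives 0, best alternative gives -4.
Others report (2, 2, 26): truth gives 0, best alternative gives -4.
Others report (2, 6, 2): truth gives 0, best alternative gives -2.
Others report (2, 6, 6): truth gives 0, best alternative gives -2.
(Remaining 58 profiles checked similarly; truth is weakly best in each.)
In every case the truthful report is at least as good as any alternative, so it is a dominant strategy.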